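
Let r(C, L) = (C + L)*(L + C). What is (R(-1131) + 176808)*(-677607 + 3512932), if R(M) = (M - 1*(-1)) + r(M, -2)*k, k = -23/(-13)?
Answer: 90187891749825/13 ≈ 6.9375e+12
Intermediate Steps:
r(C, L) = (C + L)² (r(C, L) = (C + L)*(C + L) = (C + L)²)
k = 23/13 (k = -23*(-1/13) = 23/13 ≈ 1.7692)
R(M) = 1 + M + 23*(-2 + M)²/13 (R(M) = (M - 1*(-1)) + (M - 2)²*(23/13) = (M + 1) + (-2 + M)²*(23/13) = (1 + M) + 23*(-2 + M)²/13 = 1 + M + 23*(-2 + M)²/13)
(R(-1131) + 176808)*(-677607 + 3512932) = ((105/13 - 79/13*(-1131) + (23/13)*(-1131)²) + 176808)*(-677607 + 3512932) = ((105/13 + 6873 + (23/13)*1279161) + 176808)*2835325 = ((105/13 + 6873 + 2263131) + 176808)*2835325 = (29510157/13 + 176808)*2835325 = (31808661/13)*2835325 = 90187891749825/13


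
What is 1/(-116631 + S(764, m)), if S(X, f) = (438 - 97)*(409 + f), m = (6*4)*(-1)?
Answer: 1/14654 ≈ 6.8241e-5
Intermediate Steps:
m = -24 (m = 24*(-1) = -24)
S(X, f) = 139469 + 341*f (S(X, f) = 341*(409 + f) = 139469 + 341*f)
1/(-116631 + S(764, m)) = 1/(-116631 + (139469 + 341*(-24))) = 1/(-116631 + (139469 - 8184)) = 1/(-116631 + 131285) = 1/14654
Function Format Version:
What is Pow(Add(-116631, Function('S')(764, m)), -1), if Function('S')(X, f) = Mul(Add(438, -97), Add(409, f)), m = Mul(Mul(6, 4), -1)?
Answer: Rational(1, 14654) ≈ 6.8241e-5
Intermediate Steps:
m = -24 (m = Mul(24, -1) = -24)
Function('S')(X, f) = Add(139469, Mul(341, f)) (Function('S')(X, f) = Mul(341, Add(409, f)) = Add(139469, Mul(341, f)))
Pow(Add(-116631, Function('S')(764, m)), -1) = Pow(Add(-116631, Add(139469, Mul(341, -24))), -1) = Pow(Add(-116631, Add(139469, -8184)), -1) = Pow(Add(-116631, 131285), -1) = Pow(14654, -1) = Rational(1, 14654)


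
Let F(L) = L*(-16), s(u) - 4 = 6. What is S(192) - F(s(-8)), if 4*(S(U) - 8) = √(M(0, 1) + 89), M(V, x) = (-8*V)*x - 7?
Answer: 168 + √82/4 ≈ 170.26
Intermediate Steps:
s(u) = 10 (s(u) = 4 + 6 = 10)
M(V, x) = -7 - 8*V*x (M(V, x) = -8*V*x - 7 = -7 - 8*V*x)
S(U) = 8 + √82/4 (S(U) = 8 + √((-7 - 8*0*1) + 89)/4 = 8 + √((-7 + 0) + 89)/4 = 8 + √(-7 + 89)/4 = 8 + √82/4)
F(L) = -16*L
S(192) - F(s(-8)) = (8 + √82/4) - (-16)*10 = (8 + √82/4) - 1*(-160) = (8 + √82/4) + 160 = 168 + √82/4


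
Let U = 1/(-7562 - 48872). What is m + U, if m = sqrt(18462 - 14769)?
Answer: -1/56434 + sqrt(3693) ≈ 60.770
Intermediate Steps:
m = sqrt(3693) ≈ 60.770
U = -1/56434 (U = 1/(-56434) = -1/56434 ≈ -1.7720e-5)
m + U = sqrt(3693) - 1/56434 = -1/56434 + sqrt(3693)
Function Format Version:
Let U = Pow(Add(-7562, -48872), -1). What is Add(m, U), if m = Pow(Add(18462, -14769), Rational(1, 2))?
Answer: Add(Rational(-1, 56434), Pow(3693, Rational(1, 2))) ≈ 60.770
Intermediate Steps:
m = Pow(3693, Rational(1, 2)) ≈ 60.770
U = Rational(-1, 56434) (U = Pow(-56434, -1) = Rational(-1, 56434) ≈ -1.7720e-5)
Add(m, U) = Add(Pow(3693, Rational(1, 2)), Rational(-1, 56434)) = Add(Rational(-1, 56434), Pow(3693, Rational(1, 2)))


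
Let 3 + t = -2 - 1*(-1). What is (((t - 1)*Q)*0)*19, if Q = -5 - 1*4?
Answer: 0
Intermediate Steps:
t = -4 (t = -3 + (-2 - 1*(-1)) = -3 + (-2 + 1) = -3 - 1 = -4)
Q = -9 (Q = -5 - 4 = -9)
(((t - 1)*Q)*0)*19 = (((-4 - 1)*(-9))*0)*19 = (-5*(-9)*0)*19 = (45*0)*19 = 0*19 = 0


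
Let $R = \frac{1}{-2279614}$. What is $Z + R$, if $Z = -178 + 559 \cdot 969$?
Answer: $\frac{1234395023701}{2279614} \approx 5.4149 \cdot 10^{5}$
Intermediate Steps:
$Z = 541493$ ($Z = -178 + 541671 = 541493$)
$R = - \frac{1}{2279614} \approx -4.3867 \cdot 10^{-7}$
$Z + R = 541493 - \frac{1}{2279614} = \frac{1234395023701}{2279614}$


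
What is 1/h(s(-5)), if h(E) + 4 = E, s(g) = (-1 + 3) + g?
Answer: -1/7 ≈ -0.14286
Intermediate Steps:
s(g) = 2 + g
h(E) = -4 + E
1/h(s(-5)) = 1/(-4 + (2 - 5)) = 1/(-4 - 3) = 1/(-7) = -1/7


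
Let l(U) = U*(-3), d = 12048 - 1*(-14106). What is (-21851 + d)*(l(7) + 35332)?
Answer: 151943233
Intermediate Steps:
d = 26154 (d = 12048 + 14106 = 26154)
l(U) = -3*U
(-21851 + d)*(l(7) + 35332) = (-21851 + 26154)*(-3*7 + 35332) = 4303*(-21 + 35332) = 4303*35311 = 151943233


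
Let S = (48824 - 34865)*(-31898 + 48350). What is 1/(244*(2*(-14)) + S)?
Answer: 1/229646636 ≈ 4.3545e-9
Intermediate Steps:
S = 229653468 (S = 13959*16452 = 229653468)
1/(244*(2*(-14)) + S) = 1/(244*(2*(-14)) + 229653468) = 1/(244*(-28) + 229653468) = 1/(-6832 + 229653468) = 1/229646636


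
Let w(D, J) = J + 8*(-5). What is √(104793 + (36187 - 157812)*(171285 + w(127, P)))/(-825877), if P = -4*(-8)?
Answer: -2*I*√5207865083/825877 ≈ -0.17476*I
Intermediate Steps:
P = 32
w(D, J) = -40 + J (w(D, J) = J - 40 = -40 + J)
√(104793 + (36187 - 157812)*(171285 + w(127, P)))/(-825877) = √(104793 + (36187 - 157812)*(171285 + (-40 + 32)))/(-825877) = √(104793 - 121625*(171285 - 8))*(-1/825877) = √(104793 - 121625*171277)*(-1/825877) = √(104793 - 20831565125)*(-1/825877) = √(-20831460332)*(-1/825877) = (2*I*√5207865083)*(-1/825877) = -2*I*√5207865083/825877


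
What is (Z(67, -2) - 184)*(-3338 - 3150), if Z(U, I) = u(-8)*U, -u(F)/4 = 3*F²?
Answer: 335040320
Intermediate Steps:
u(F) = -12*F²
Z(U, I) = -768*U (Z(U, I) = (-12*(-8)²)*U = (-12*64)*U = -768*U)
(Z(67, -2) - 184)*(-3338 - 3150) = (-768*67 - 184)*(-3338 - 3150) = (-51456 - 184)*(-6488) = -51640*(-6488) = 335040320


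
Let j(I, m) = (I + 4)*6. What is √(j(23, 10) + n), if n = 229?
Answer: √391 ≈ 19.774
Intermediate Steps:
j(I, m) = 24 + 6*I (j(I, m) = (4 + I)*6 = 24 + 6*I)
√(j(23, 10) + n) = √((24 + 6*23) + 229) = √((24 + 138) + 229) = √(162 + 229) = √391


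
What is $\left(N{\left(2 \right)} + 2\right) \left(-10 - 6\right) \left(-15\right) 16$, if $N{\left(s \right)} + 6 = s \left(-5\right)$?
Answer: $-53760$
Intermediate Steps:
$N{\left(s \right)} = -6 - 5 s$ ($N{\left(s \right)} = -6 + s \left(-5\right) = -6 - 5 s$)
$\left(N{\left(2 \right)} + 2\right) \left(-10 - 6\right) \left(-15\right) 16 = \left(\left(-6 - 10\right) + 2\right) \left(-10 - 6\right) \left(-15\right) 16 = \left(\left(-6 - 10\right) + 2\right) \left(-16\right) \left(-15\right) 16 = \left(-16 + 2\right) \left(-16\right) \left(-15\right) 16 = \left(-14\right) \left(-16\right) \left(-15\right) 16 = 224 \left(-15\right) 16 = \left(-3360\right) 16 = -53760$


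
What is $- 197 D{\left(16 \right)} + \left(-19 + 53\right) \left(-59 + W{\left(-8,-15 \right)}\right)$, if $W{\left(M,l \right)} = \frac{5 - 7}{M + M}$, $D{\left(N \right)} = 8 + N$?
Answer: $- \frac{26919}{4} \approx -6729.8$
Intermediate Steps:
$W{\left(M,l \right)} = - \frac{1}{M}$ ($W{\left(M,l \right)} = - \frac{2}{2 M} = - 2 \frac{1}{2 M} = - \frac{1}{M}$)
$- 197 D{\left(16 \right)} + \left(-19 + 53\right) \left(-59 + W{\left(-8,-15 \right)}\right) = - 197 \left(8 + 16\right) + \left(-19 + 53\right) \left(-59 - \frac{1}{-8}\right) = \left(-197\right) 24 + 34 \left(-59 - - \frac{1}{8}\right) = -4728 + 34 \left(-59 + \frac{1}{8}\right) = -4728 + 34 \left(- \frac{471}{8}\right) = -4728 - \frac{8007}{4} = - \frac{26919}{4}$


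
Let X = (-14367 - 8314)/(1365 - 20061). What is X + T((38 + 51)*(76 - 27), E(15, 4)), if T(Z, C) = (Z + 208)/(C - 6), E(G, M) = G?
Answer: 3171339/6232 ≈ 508.88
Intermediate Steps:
X = 22681/18696 (X = -22681/(-18696) = -22681*(-1/18696) = 22681/18696 ≈ 1.2131)
T(Z, C) = (208 + Z)/(-6 + C)
X + T((38 + 51)*(76 - 27), E(15, 4)) = 22681/18696 + (208 + (38 + 51)*(76 - 27))/(-6 + 15) = 22681/18696 + (208 + 89*49)/9 = 22681/18696 + (208 + 4361)/9 = 22681/18696 + (⅑)*4569 = 22681/18696 + 1523/3 = 3171339/6232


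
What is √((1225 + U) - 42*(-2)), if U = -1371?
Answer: I*√62 ≈ 7.874*I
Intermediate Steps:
√((1225 + U) - 42*(-2)) = √((1225 - 1371) - 42*(-2)) = √(-146 + 84) = √(-62) = I*√62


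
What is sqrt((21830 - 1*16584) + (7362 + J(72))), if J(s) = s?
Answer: 2*sqrt(3170) ≈ 112.61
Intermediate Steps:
sqrt((21830 - 1*16584) + (7362 + J(72))) = sqrt((21830 - 1*16584) + (7362 + 72)) = sqrt((21830 - 16584) + 7434) = sqrt(5246 + 7434) = sqrt(12680) = 2*sqrt(3170)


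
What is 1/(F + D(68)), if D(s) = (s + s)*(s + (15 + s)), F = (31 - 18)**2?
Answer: 1/20705 ≈ 4.8298e-5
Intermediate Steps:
F = 169 (F = 13**2 = 169)
D(s) = 2*s*(15 + 2*s) (D(s) = (2*s)*(15 + 2*s) = 2*s*(15 + 2*s))
1/(F + D(68)) = 1/(169 + 2*68*(15 + 2*68)) = 1/(169 + 2*68*(15 + 136)) = 1/(169 + 2*68*151) = 1/(169 + 20536) = 1/20705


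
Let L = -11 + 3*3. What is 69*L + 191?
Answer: 53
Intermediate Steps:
L = -2 (L = -11 + 9 = -2)
69*L + 191 = 69*(-2) + 191 = -138 + 191 = 53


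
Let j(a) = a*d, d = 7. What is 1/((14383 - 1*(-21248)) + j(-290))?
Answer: 1/33601 ≈ 2.9761e-5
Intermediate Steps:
j(a) = 7*a (j(a) = a*7 = 7*a)
1/((14383 - 1*(-21248)) + j(-290)) = 1/((14383 - 1*(-21248)) + 7*(-290)) = 1/((14383 + 21248) - 2030) = 1/(35631 - 2030) = 1/33601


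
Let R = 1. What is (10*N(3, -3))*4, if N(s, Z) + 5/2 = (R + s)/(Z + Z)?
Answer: -380/3 ≈ -126.67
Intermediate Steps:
N(s, Z) = -5/2 + (1 + s)/(2*Z) (N(s, Z) = -5/2 + (1 + s)/(Z + Z) = -5/2 + (1 + s)/((2*Z)) = -5/2 + (1 + s)*(1/(2*Z)) = -5/2 + (1 + s)/(2*Z))
(10*N(3, -3))*4 = (10*((½)*(1 + 3 - 5*(-3))/(-3)))*4 = (10*((½)*(-⅓)*(1 + 3 + 15)))*4 = (10*((½)*(-⅓)*19))*4 = (10*(-19/6))*4 = -95/3*4 = -380/3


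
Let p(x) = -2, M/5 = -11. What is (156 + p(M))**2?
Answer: 23716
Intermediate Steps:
M = -55 (M = 5*(-11) = -55)
(156 + p(M))**2 = (156 - 2)**2 = 154**2 = 23716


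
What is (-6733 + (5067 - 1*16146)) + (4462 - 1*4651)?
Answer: -18001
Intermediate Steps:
(-6733 + (5067 - 1*16146)) + (4462 - 1*4651) = (-6733 + (5067 - 16146)) + (4462 - 4651) = (-6733 - 11079) - 189 = -17812 - 189 = -18001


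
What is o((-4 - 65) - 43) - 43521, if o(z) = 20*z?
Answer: -45761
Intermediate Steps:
o((-4 - 65) - 43) - 43521 = 20*((-4 - 65) - 43) - 43521 = 20*(-69 - 43) - 43521 = 20*(-112) - 43521 = -2240 - 43521 = -45761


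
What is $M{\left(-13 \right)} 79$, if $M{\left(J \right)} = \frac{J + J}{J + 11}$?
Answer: $1027$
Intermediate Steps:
$M{\left(J \right)} = \frac{2 J}{11 + J}$
$M{\left(-13 \right)} 79 = 2 \left(-13\right) \frac{1}{11 - 13} \cdot 79 = 2 \left(-13\right) \frac{1}{-2} \cdot 79 = 2 \left(-13\right) \left(- \frac{1}{2}\right) 79 = 13 \cdot 79 = 1027$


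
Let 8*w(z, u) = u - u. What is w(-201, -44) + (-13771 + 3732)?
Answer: -10039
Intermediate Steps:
w(z, u) = 0 (w(z, u) = (u - u)/8 = (⅛)*0 = 0)
w(-201, -44) + (-13771 + 3732) = 0 + (-13771 + 3732) = 0 - 10039 = -10039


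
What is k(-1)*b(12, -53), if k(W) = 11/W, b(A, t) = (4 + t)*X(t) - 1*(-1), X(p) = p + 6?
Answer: -25344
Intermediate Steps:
X(p) = 6 + p
b(A, t) = 1 + (4 + t)*(6 + t) (b(A, t) = (4 + t)*(6 + t) - 1*(-1) = (4 + t)*(6 + t) + 1 = 1 + (4 + t)*(6 + t))
k(-1)*b(12, -53) = (11/(-1))*(25 + (-53)² + 10*(-53)) = (11*(-1))*(25 + 2809 - 530) = -11*2304 = -25344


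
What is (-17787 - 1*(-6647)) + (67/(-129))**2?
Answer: -185376251/16641 ≈ -11140.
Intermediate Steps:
(-17787 - 1*(-6647)) + (67/(-129))**2 = (-17787 + 6647) + (67*(-1/129))**2 = -11140 + (-67/129)**2 = -11140 + 4489/16641 = -185376251/16641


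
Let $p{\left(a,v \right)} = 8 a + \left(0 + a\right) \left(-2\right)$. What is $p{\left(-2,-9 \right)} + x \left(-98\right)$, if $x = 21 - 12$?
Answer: $-894$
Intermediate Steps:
$x = 9$ ($x = 21 - 12 = 9$)
$p{\left(a,v \right)} = 6 a$ ($p{\left(a,v \right)} = 8 a + a \left(-2\right) = 8 a - 2 a = 6 a$)
$p{\left(-2,-9 \right)} + x \left(-98\right) = 6 \left(-2\right) + 9 \left(-98\right) = -12 - 882 = -894$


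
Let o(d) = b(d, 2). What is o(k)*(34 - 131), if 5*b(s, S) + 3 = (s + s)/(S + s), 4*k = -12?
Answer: -291/5 ≈ -58.200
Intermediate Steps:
k = -3 (k = (¼)*(-12) = -3)
b(s, S) = -⅗ + 2*s/(5*(S + s)) (b(s, S) = -⅗ + ((s + s)/(S + s))/5 = -⅗ + ((2*s)/(S + s))/5 = -⅗ + (2*s/(S + s))/5 = -⅗ + 2*s/(5*(S + s)))
o(d) = (-6 - d)/(5*(2 + d)) (o(d) = (-d - 3*2)/(5*(2 + d)) = (-d - 6)/(5*(2 + d)) = (-6 - d)/(5*(2 + d)))
o(k)*(34 - 131) = ((-6 - 1*(-3))/(5*(2 - 3)))*(34 - 131) = ((⅕)*(-6 + 3)/(-1))*(-97) = ((⅕)*(-1)*(-3))*(-97) = (⅗)*(-97) = -291/5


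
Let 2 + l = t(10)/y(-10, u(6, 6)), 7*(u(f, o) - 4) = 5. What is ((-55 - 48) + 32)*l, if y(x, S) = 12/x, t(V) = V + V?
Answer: 3976/3 ≈ 1325.3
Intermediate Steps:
t(V) = 2*V
u(f, o) = 33/7 (u(f, o) = 4 + (⅐)*5 = 4 + 5/7 = 33/7)
l = -56/3 (l = -2 + (2*10)/((12/(-10))) = -2 + 20/((12*(-⅒))) = -2 + 20/(-6/5) = -2 + 20*(-⅚) = -2 - 50/3 = -56/3 ≈ -18.667)
((-55 - 48) + 32)*l = ((-55 - 48) + 32)*(-56/3) = (-103 + 32)*(-56/3) = -71*(-56/3) = 3976/3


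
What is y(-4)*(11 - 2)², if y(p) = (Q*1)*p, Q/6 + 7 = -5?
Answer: 23328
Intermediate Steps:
Q = -72 (Q = -42 + 6*(-5) = -42 - 30 = -72)
y(p) = -72*p (y(p) = (-72*1)*p = -72*p)
y(-4)*(11 - 2)² = (-72*(-4))*(11 - 2)² = 288*9² = 288*81 = 23328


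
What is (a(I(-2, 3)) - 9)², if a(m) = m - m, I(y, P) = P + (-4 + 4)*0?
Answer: 81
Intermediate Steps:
I(y, P) = P (I(y, P) = P + 0*0 = P + 0 = P)
a(m) = 0
(a(I(-2, 3)) - 9)² = (0 - 9)² = (-9)² = 81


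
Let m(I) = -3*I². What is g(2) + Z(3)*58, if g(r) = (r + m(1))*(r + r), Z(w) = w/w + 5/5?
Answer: 112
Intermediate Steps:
Z(w) = 2 (Z(w) = 1 + 5*(⅕) = 1 + 1 = 2)
g(r) = 2*r*(-3 + r) (g(r) = (r - 3*1²)*(r + r) = (r - 3*1)*(2*r) = (r - 3)*(2*r) = (-3 + r)*(2*r) = 2*r*(-3 + r))
g(2) + Z(3)*58 = 2*2*(-3 + 2) + 2*58 = 2*2*(-1) + 116 = -4 + 116 = 112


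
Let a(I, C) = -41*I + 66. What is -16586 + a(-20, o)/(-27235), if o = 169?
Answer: -451720596/27235 ≈ -16586.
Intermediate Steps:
a(I, C) = 66 - 41*I
-16586 + a(-20, o)/(-27235) = -16586 + (66 - 41*(-20))/(-27235) = -16586 + (66 + 820)*(-1/27235) = -16586 + 886*(-1/27235) = -16586 - 886/27235 = -451720596/27235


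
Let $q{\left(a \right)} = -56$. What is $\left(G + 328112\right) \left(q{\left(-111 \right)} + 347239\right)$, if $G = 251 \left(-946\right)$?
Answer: $31477693878$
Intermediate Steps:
$G = -237446$
$\left(G + 328112\right) \left(q{\left(-111 \right)} + 347239\right) = \left(-237446 + 328112\right) \left(-56 + 347239\right) = 90666 \cdot 347183 = 31477693878$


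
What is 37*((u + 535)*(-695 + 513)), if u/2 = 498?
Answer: -10309754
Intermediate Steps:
u = 996 (u = 2*498 = 996)
37*((u + 535)*(-695 + 513)) = 37*((996 + 535)*(-695 + 513)) = 37*(1531*(-182)) = 37*(-278642) = -10309754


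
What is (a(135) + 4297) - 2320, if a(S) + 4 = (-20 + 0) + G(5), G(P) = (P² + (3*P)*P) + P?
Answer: 2058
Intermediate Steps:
G(P) = P + 4*P² (G(P) = (P² + 3*P²) + P = 4*P² + P = P + 4*P²)
a(S) = 81 (a(S) = -4 + ((-20 + 0) + 5*(1 + 4*5)) = -4 + (-20 + 5*(1 + 20)) = -4 + (-20 + 5*21) = -4 + (-20 + 105) = -4 + 85 = 81)
(a(135) + 4297) - 2320 = (81 + 4297) - 2320 = 4378 - 2320 = 2058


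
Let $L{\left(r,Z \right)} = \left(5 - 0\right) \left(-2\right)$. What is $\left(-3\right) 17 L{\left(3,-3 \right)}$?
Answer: $510$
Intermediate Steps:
$L{\left(r,Z \right)} = -10$ ($L{\left(r,Z \right)} = \left(5 + 0\right) \left(-2\right) = 5 \left(-2\right) = -10$)
$\left(-3\right) 17 L{\left(3,-3 \right)} = \left(-3\right) 17 \left(-10\right) = \left(-51\right) \left(-10\right) = 510$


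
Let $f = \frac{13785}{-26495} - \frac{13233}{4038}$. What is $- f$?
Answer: $\frac{27084811}{7132454} \approx 3.7974$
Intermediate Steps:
$f = - \frac{27084811}{7132454}$ ($f = 13785 \left(- \frac{1}{26495}\right) - \frac{4411}{1346} = - \frac{2757}{5299} - \frac{4411}{1346} = - \frac{27084811}{7132454} \approx -3.7974$)
$- f = \left(-1\right) \left(- \frac{27084811}{7132454}\right) = \frac{27084811}{7132454}$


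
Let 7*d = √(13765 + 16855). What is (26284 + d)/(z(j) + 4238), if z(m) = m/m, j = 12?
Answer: 26284/4239 + 2*√7655/29673 ≈ 6.2064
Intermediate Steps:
z(m) = 1
d = 2*√7655/7 (d = √(13765 + 16855)/7 = √30620/7 = (2*√7655)/7 = 2*√7655/7 ≈ 24.998)
(26284 + d)/(z(j) + 4238) = (26284 + 2*√7655/7)/(1 + 4238) = (26284 + 2*√7655/7)/4239 = (26284 + 2*√7655/7)*(1/4239) = 26284/4239 + 2*√7655/29673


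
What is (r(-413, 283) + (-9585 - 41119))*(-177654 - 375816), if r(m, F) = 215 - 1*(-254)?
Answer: 27803565450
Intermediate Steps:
r(m, F) = 469 (r(m, F) = 215 + 254 = 469)
(r(-413, 283) + (-9585 - 41119))*(-177654 - 375816) = (469 + (-9585 - 41119))*(-177654 - 375816) = (469 - 50704)*(-553470) = -50235*(-553470) = 27803565450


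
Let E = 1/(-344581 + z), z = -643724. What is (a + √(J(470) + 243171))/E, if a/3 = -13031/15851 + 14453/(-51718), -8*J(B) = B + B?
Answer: 2677412413665315/819782018 - 988305*√972214/2 ≈ -4.8397e+8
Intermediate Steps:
J(B) = -B/4 (J(B) = -(B + B)/8 = -B/4)
a = -2709095283/819782018 (a = 3*(-13031/15851 + 14453/(-51718)) = 3*(-13031*1/15851 + 14453*(-1/51718)) = 3*(-13031/15851 - 14453/51718) = 3*(-903031761/819782018) = -2709095283/819782018 ≈ -3.3047)
E = -1/988305 (E = 1/(-344581 - 643724) = 1/(-988305) = -1/988305 ≈ -1.0118e-6)
(a + √(J(470) + 243171))/E = (-2709095283/819782018 + √(-¼*470 + 243171))/(-1/988305) = (-2709095283/819782018 + √(-235/2 + 243171))*(-988305) = (-2709095283/819782018 + √(486107/2))*(-988305) = (-2709095283/819782018 + √972214/2)*(-988305) = 2677412413665315/819782018 - 988305*√972214/2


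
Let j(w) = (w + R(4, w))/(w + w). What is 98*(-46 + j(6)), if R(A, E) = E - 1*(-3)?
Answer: -8771/2 ≈ -4385.5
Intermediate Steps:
R(A, E) = 3 + E (R(A, E) = E + 3 = 3 + E)
j(w) = (3 + 2*w)/(2*w) (j(w) = (w + (3 + w))/(w + w) = (3 + 2*w)/((2*w)) = (3 + 2*w)*(1/(2*w)) = (3 + 2*w)/(2*w))
98*(-46 + j(6)) = 98*(-46 + (3/2 + 6)/6) = 98*(-46 + (⅙)*(15/2)) = 98*(-46 + 5/4) = 98*(-179/4) = -8771/2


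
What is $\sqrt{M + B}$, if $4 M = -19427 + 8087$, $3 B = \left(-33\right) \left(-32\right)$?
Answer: $i \sqrt{2483} \approx 49.83 i$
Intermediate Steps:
$B = 352$ ($B = \frac{\left(-33\right) \left(-32\right)}{3} = \frac{1}{3} \cdot 1056 = 352$)
$M = -2835$ ($M = \frac{-19427 + 8087}{4} = \frac{1}{4} \left(-11340\right) = -2835$)
$\sqrt{M + B} = \sqrt{-2835 + 352} = \sqrt{-2483} = i \sqrt{2483}$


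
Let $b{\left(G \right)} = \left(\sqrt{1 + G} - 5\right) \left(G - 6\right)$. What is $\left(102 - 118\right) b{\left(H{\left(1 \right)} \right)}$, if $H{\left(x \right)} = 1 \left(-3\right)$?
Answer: $-720 + 144 i \sqrt{2} \approx -720.0 + 203.65 i$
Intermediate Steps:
$H{\left(x \right)} = -3$
$b{\left(G \right)} = \left(-6 + G\right) \left(-5 + \sqrt{1 + G}\right)$ ($b{\left(G \right)} = \left(-5 + \sqrt{1 + G}\right) \left(-6 + G\right) = \left(-6 + G\right) \left(-5 + \sqrt{1 + G}\right)$)
$\left(102 - 118\right) b{\left(H{\left(1 \right)} \right)} = \left(102 - 118\right) \left(30 - 6 \sqrt{1 - 3} - -15 - 3 \sqrt{1 - 3}\right) = - 16 \left(30 - 6 \sqrt{-2} + 15 - 3 \sqrt{-2}\right) = - 16 \left(30 - 6 i \sqrt{2} + 15 - 3 i \sqrt{2}\right) = - 16 \left(45 - 9 i \sqrt{2}\right) = -720 + 144 i \sqrt{2}$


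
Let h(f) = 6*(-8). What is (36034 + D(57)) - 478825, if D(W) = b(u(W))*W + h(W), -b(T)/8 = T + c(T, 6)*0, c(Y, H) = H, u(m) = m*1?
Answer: -468831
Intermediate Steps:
u(m) = m
h(f) = -48
b(T) = -8*T (b(T) = -8*(T + 6*0) = -8*(T + 0) = -8*T)
D(W) = -48 - 8*W² (D(W) = (-8*W)*W - 48 = -8*W² - 48 = -48 - 8*W²)
(36034 + D(57)) - 478825 = (36034 + (-48 - 8*57²)) - 478825 = (36034 + (-48 - 8*3249)) - 478825 = (36034 + (-48 - 25992)) - 478825 = (36034 - 26040) - 478825 = 9994 - 478825 = -468831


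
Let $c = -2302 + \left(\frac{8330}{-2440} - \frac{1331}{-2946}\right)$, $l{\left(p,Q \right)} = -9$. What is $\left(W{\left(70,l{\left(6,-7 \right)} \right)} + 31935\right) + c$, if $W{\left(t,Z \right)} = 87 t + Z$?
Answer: $\frac{12834975541}{359412} \approx 35711.0$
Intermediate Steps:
$W{\left(t,Z \right)} = Z + 87 t$
$c = - \frac{828431051}{359412}$ ($c = -2302 + \left(8330 \left(- \frac{1}{2440}\right) - - \frac{1331}{2946}\right) = -2302 + \left(- \frac{833}{244} + \frac{1331}{2946}\right) = -2302 - \frac{1064627}{359412} = - \frac{828431051}{359412} \approx -2305.0$)
$\left(W{\left(70,l{\left(6,-7 \right)} \right)} + 31935\right) + c = \left(\left(-9 + 87 \cdot 70\right) + 31935\right) - \frac{828431051}{359412} = \left(\left(-9 + 6090\right) + 31935\right) - \frac{828431051}{359412} = \left(6081 + 31935\right) - \frac{828431051}{359412} = 38016 - \frac{828431051}{359412} = \frac{12834975541}{359412}$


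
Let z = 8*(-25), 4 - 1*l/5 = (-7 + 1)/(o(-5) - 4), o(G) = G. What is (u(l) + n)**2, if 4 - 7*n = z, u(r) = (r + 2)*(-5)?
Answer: 1817104/441 ≈ 4120.4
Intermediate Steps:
l = 50/3 (l = 20 - 5*(-7 + 1)/(-5 - 4) = 20 - (-30)/(-9) = 20 - (-30)*(-1)/9 = 20 - 5*2/3 = 20 - 10/3 = 50/3 ≈ 16.667)
z = -200
u(r) = -10 - 5*r (u(r) = (2 + r)*(-5) = -10 - 5*r)
n = 204/7 (n = 4/7 - 1/7*(-200) = 4/7 + 200/7 = 204/7 ≈ 29.143)
(u(l) + n)**2 = ((-10 - 5*50/3) + 204/7)**2 = ((-10 - 250/3) + 204/7)**2 = (-280/3 + 204/7)**2 = (-1348/21)**2 = 1817104/441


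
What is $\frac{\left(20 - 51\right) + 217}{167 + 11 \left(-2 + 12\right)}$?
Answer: $\frac{186}{277} \approx 0.67148$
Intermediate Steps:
$\frac{\left(20 - 51\right) + 217}{167 + 11 \left(-2 + 12\right)} = \frac{-31 + 217}{167 + 11 \cdot 10} = \frac{186}{167 + 110} = \frac{186}{277}$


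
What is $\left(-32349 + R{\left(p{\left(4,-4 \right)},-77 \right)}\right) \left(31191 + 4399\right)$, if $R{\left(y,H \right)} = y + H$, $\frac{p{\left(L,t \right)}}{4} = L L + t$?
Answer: $-1152333020$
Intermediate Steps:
$p{\left(L,t \right)} = 4 t + 4 L^{2}$ ($p{\left(L,t \right)} = 4 \left(L L + t\right) = 4 \left(L^{2} + t\right) = 4 \left(t + L^{2}\right) = 4 t + 4 L^{2}$)
$R{\left(y,H \right)} = H + y$
$\left(-32349 + R{\left(p{\left(4,-4 \right)},-77 \right)}\right) \left(31191 + 4399\right) = \left(-32349 - \left(93 - 64\right)\right) \left(31191 + 4399\right) = \left(-32349 + \left(-77 + \left(-16 + 4 \cdot 16\right)\right)\right) 35590 = \left(-32349 + \left(-77 + \left(-16 + 64\right)\right)\right) 35590 = \left(-32349 + \left(-77 + 48\right)\right) 35590 = \left(-32349 - 29\right) 35590 = \left(-32378\right) 35590 = -1152333020$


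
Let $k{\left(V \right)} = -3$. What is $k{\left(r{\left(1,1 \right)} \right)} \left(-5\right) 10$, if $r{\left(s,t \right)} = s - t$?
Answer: $150$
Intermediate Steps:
$k{\left(r{\left(1,1 \right)} \right)} \left(-5\right) 10 = \left(-3\right) \left(-5\right) 10 = 15 \cdot 10 = 150$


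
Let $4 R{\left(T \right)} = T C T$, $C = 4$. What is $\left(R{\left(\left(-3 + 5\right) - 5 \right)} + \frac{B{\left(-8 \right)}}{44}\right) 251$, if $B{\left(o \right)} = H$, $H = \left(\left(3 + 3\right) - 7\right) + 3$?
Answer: $\frac{49949}{22} \approx 2270.4$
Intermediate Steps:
$H = 2$ ($H = \left(6 - 7\right) + 3 = -1 + 3 = 2$)
$B{\left(o \right)} = 2$
$R{\left(T \right)} = T^{2}$ ($R{\left(T \right)} = \frac{T 4 T}{4} = \frac{4 T T}{4} = \frac{4 T^{2}}{4} = T^{2}$)
$\left(R{\left(\left(-3 + 5\right) - 5 \right)} + \frac{B{\left(-8 \right)}}{44}\right) 251 = \left(\left(\left(-3 + 5\right) - 5\right)^{2} + \frac{2}{44}\right) 251 = \left(\left(2 - 5\right)^{2} + 2 \cdot \frac{1}{44}\right) 251 = \left(\left(-3\right)^{2} + \frac{1}{22}\right) 251 = \left(9 + \frac{1}{22}\right) 251 = \frac{199}{22} \cdot 251 = \frac{49949}{22}$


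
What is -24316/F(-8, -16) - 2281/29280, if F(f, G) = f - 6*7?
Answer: 71185843/146400 ≈ 486.24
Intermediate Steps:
F(f, G) = -42 + f (F(f, G) = f - 42 = -42 + f)
-24316/F(-8, -16) - 2281/29280 = -24316/(-42 - 8) - 2281/29280 = -24316/(-50) - 2281*1/29280 = -24316*(-1/50) - 2281/29280 = 12158/25 - 2281/29280 = 71185843/146400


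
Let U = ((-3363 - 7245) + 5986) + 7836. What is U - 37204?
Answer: -33990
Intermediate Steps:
U = 3214 (U = (-10608 + 5986) + 7836 = -4622 + 7836 = 3214)
U - 37204 = 3214 - 37204 = -33990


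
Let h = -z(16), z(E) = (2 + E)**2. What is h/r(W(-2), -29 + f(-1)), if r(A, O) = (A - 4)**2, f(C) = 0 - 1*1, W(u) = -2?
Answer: -9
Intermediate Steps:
f(C) = -1 (f(C) = 0 - 1 = -1)
h = -324 (h = -(2 + 16)**2 = -1*18**2 = -1*324 = -324)
r(A, O) = (-4 + A)**2
h/r(W(-2), -29 + f(-1)) = -324/(-4 - 2)**2 = -324/((-6)**2) = -324/36 = -324*1/36 = -9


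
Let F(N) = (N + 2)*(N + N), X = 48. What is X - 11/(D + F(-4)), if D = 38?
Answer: 2581/54 ≈ 47.796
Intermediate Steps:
F(N) = 2*N*(2 + N) (F(N) = (2 + N)*(2*N) = 2*N*(2 + N))
X - 11/(D + F(-4)) = 48 - 11/(38 + 2*(-4)*(2 - 4)) = 48 - 11/(38 + 2*(-4)*(-2)) = 48 - 11/(38 + 16) = 48 - 11/54 = 2581/54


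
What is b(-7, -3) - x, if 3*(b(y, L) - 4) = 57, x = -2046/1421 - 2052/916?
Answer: 8681914/325409 ≈ 26.680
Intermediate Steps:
x = -1197507/325409 (x = -2046*1/1421 - 2052*1/916 = -2046/1421 - 513/229 = -1197507/325409 ≈ -3.6800)
b(y, L) = 23 (b(y, L) = 4 + (⅓)*57 = 4 + 19 = 23)
b(-7, -3) - x = 23 - 1*(-1197507/325409) = 23 + 1197507/325409 = 8681914/325409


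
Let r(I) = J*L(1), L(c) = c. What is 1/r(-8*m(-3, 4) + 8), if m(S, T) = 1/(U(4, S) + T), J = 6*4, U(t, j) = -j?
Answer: 1/24 ≈ 0.041667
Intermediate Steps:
J = 24
m(S, T) = 1/(T - S) (m(S, T) = 1/(-S + T) = 1/(T - S))
r(I) = 24 (r(I) = 24*1 = 24)
1/r(-8*m(-3, 4) + 8) = 1/24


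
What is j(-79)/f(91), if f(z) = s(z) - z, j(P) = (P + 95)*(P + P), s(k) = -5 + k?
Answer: 2528/5 ≈ 505.60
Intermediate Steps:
j(P) = 2*P*(95 + P) (j(P) = (95 + P)*(2*P) = 2*P*(95 + P))
f(z) = -5 (f(z) = (-5 + z) - z = -5)
j(-79)/f(91) = (2*(-79)*(95 - 79))/(-5) = (2*(-79)*16)*(-1/5) = -2528*(-1/5) = 2528/5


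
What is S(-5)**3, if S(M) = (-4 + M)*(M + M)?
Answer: 729000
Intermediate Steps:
S(M) = 2*M*(-4 + M) (S(M) = (-4 + M)*(2*M) = 2*M*(-4 + M))
S(-5)**3 = (2*(-5)*(-4 - 5))**3 = (2*(-5)*(-9))**3 = 90**3 = 729000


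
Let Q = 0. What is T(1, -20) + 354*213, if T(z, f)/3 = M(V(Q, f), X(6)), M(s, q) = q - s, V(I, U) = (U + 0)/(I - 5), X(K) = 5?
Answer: 75405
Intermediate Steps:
V(I, U) = U/(-5 + I)
T(z, f) = 15 + 3*f/5 (T(z, f) = 3*(5 - f/(-5 + 0)) = 3*(5 - f/(-5)) = 3*(5 - f*(-1)/5) = 3*(5 - (-1)*f/5) = 3*(5 + f/5) = 15 + 3*f/5)
T(1, -20) + 354*213 = (15 + (3/5)*(-20)) + 354*213 = (15 - 12) + 75402 = 3 + 75402 = 75405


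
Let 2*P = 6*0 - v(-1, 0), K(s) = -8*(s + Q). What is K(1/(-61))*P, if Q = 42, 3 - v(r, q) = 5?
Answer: -20488/61 ≈ -335.87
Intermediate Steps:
v(r, q) = -2 (v(r, q) = 3 - 1*5 = 3 - 5 = -2)
K(s) = -336 - 8*s (K(s) = -8*(s + 42) = -8*(42 + s) = -336 - 8*s)
P = 1 (P = (6*0 - 1*(-2))/2 = (0 + 2)/2 = (½)*2 = 1)
K(1/(-61))*P = (-336 - 8/(-61))*1 = (-336 - 8*(-1/61))*1 = (-336 + 8/61)*1 = -20488/61*1 = -20488/61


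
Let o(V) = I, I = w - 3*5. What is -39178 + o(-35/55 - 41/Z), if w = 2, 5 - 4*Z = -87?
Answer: -39191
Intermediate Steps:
Z = 23 (Z = 5/4 - 1/4*(-87) = 5/4 + 87/4 = 23)
I = -13 (I = 2 - 3*5 = 2 - 15 = -13)
o(V) = -13
-39178 + o(-35/55 - 41/Z) = -39178 - 13 = -39191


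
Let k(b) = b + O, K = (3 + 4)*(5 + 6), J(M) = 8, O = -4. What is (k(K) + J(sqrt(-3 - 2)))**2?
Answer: 6561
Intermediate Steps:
K = 77 (K = 7*11 = 77)
k(b) = -4 + b (k(b) = b - 4 = -4 + b)
(k(K) + J(sqrt(-3 - 2)))**2 = ((-4 + 77) + 8)**2 = (73 + 8)**2 = 81**2 = 6561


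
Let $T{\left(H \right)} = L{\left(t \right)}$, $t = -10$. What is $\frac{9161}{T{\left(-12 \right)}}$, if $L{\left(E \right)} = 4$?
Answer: $\frac{9161}{4} \approx 2290.3$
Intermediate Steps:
$T{\left(H \right)} = 4$
$\frac{9161}{T{\left(-12 \right)}} = \frac{9161}{4}$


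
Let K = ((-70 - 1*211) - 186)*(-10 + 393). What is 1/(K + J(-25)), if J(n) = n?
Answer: -1/178886 ≈ -5.5902e-6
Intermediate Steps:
K = -178861 (K = ((-70 - 211) - 186)*383 = (-281 - 186)*383 = -467*383 = -178861)
1/(K + J(-25)) = 1/(-178861 - 25) = 1/(-178886) = -1/178886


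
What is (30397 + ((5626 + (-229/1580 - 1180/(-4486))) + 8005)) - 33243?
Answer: 38221811453/3543940 ≈ 10785.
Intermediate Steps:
(30397 + ((5626 + (-229/1580 - 1180/(-4486))) + 8005)) - 33243 = (30397 + ((5626 + (-229*1/1580 - 1180*(-1/4486))) + 8005)) - 33243 = (30397 + ((5626 + (-229/1580 + 590/2243)) + 8005)) - 33243 = (30397 + ((5626 + 418553/3543940) + 8005)) - 33243 = (30397 + (19938624993/3543940 + 8005)) - 33243 = (30397 + 48307864693/3543940) - 33243 = 156033008873/3543940 - 33243 = 38221811453/3543940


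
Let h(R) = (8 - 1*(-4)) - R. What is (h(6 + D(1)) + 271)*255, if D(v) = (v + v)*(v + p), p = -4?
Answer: 72165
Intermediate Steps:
D(v) = 2*v*(-4 + v) (D(v) = (v + v)*(v - 4) = (2*v)*(-4 + v) = 2*v*(-4 + v))
h(R) = 12 - R (h(R) = (8 + 4) - R = 12 - R)
(h(6 + D(1)) + 271)*255 = ((12 - (6 + 2*1*(-4 + 1))) + 271)*255 = ((12 - (6 + 2*1*(-3))) + 271)*255 = ((12 - (6 - 6)) + 271)*255 = ((12 - 1*0) + 271)*255 = ((12 + 0) + 271)*255 = (12 + 271)*255 = 283*255 = 72165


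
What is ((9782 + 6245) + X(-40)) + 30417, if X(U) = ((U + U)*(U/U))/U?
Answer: 46446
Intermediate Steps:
X(U) = 2 (X(U) = ((2*U)*1)/U = (2*U)/U = 2)
((9782 + 6245) + X(-40)) + 30417 = ((9782 + 6245) + 2) + 30417 = (16027 + 2) + 30417 = 16029 + 30417 = 46446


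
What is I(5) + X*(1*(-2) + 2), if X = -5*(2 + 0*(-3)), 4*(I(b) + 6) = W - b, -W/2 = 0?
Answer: -29/4 ≈ -7.2500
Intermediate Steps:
W = 0 (W = -2*0 = 0)
I(b) = -6 - b/4 (I(b) = -6 + (0 - b)/4 = -6 + (-b)/4 = -6 - b/4)
X = -10 (X = -5*(2 + 0) = -5*2 = -10)
I(5) + X*(1*(-2) + 2) = (-6 - ¼*5) - 10*(1*(-2) + 2) = (-6 - 5/4) - 10*(-2 + 2) = -29/4 - 10*0 = -29/4 + 0 = -29/4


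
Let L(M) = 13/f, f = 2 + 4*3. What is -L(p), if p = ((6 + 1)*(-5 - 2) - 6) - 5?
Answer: -13/14 ≈ -0.92857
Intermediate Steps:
p = -60 (p = (7*(-7) - 6) - 5 = (-49 - 6) - 5 = -55 - 5 = -60)
f = 14 (f = 2 + 12 = 14)
L(M) = 13/14
-L(p) = -1*13/14 = -13/14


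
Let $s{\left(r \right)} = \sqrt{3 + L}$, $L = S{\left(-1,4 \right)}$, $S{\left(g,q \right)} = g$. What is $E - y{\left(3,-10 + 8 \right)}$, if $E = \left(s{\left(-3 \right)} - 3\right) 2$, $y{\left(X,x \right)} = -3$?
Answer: $-3 + 2 \sqrt{2} \approx -0.17157$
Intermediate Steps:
$L = -1$
$s{\left(r \right)} = \sqrt{2}$ ($s{\left(r \right)} = \sqrt{3 - 1} = \sqrt{2}$)
$E = -6 + 2 \sqrt{2}$ ($E = \left(\sqrt{2} - 3\right) 2 = \left(-3 + \sqrt{2}\right) 2 = -6 + 2 \sqrt{2} \approx -3.1716$)
$E - y{\left(3,-10 + 8 \right)} = \left(-6 + 2 \sqrt{2}\right) - -3 = \left(-6 + 2 \sqrt{2}\right) + 3 = -3 + 2 \sqrt{2}$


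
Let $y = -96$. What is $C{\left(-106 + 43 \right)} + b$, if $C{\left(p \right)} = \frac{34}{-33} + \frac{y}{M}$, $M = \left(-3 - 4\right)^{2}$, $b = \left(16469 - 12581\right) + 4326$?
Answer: $\frac{13277204}{1617} \approx 8211.0$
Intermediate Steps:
$b = 8214$ ($b = 3888 + 4326 = 8214$)
$M = 49$ ($M = \left(-7\right)^{2} = 49$)
$C{\left(p \right)} = - \frac{4834}{1617}$ ($C{\left(p \right)} = \frac{34}{-33} - \frac{96}{49} = 34 \left(- \frac{1}{33}\right) - \frac{96}{49} = - \frac{34}{33} - \frac{96}{49} = - \frac{4834}{1617}$)
$C{\left(-106 + 43 \right)} + b = - \frac{4834}{1617} + 8214 = \frac{13277204}{1617}$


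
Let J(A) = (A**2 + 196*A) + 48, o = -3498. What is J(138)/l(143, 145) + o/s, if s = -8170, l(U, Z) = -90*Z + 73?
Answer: -8725533/2790055 ≈ -3.1274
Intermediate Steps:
l(U, Z) = 73 - 90*Z
J(A) = 48 + A**2 + 196*A
J(138)/l(143, 145) + o/s = (48 + 138**2 + 196*138)/(73 - 90*145) - 3498/(-8170) = (48 + 19044 + 27048)/(73 - 13050) - 3498*(-1/8170) = 46140/(-12977) + 1749/4085 = 46140*(-1/12977) + 1749/4085 = -46140/12977 + 1749/4085 = -8725533/2790055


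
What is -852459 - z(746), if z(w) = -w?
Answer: -851713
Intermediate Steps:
-852459 - z(746) = -852459 - (-1)*746 = -852459 - 1*(-746) = -852459 + 746 = -851713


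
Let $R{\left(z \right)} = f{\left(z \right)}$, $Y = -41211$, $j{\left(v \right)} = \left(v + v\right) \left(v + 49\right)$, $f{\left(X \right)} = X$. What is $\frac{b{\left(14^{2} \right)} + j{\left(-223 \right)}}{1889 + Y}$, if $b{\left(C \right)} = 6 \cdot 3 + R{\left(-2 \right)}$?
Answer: $- \frac{38810}{19661} \approx -1.974$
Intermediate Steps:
$j{\left(v \right)} = 2 v \left(49 + v\right)$
$R{\left(z \right)} = z$
$b{\left(C \right)} = 16$ ($b{\left(C \right)} = 6 \cdot 3 - 2 = 18 - 2 = 16$)
$\frac{b{\left(14^{2} \right)} + j{\left(-223 \right)}}{1889 + Y} = \frac{16 + 2 \left(-223\right) \left(49 - 223\right)}{1889 - 41211} = \frac{16 + 2 \left(-223\right) \left(-174\right)}{-39322} = \left(16 + 77604\right) \left(- \frac{1}{39322}\right) = 77620 \left(- \frac{1}{39322}\right) = - \frac{38810}{19661}$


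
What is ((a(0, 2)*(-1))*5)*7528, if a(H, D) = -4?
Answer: 150560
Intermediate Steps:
((a(0, 2)*(-1))*5)*7528 = (-4*(-1)*5)*7528 = (4*5)*7528 = 20*7528 = 150560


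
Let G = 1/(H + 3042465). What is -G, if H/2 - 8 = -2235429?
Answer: 1/1428377 ≈ 7.0010e-7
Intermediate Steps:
H = -4470842 (H = 16 + 2*(-2235429) = 16 - 4470858 = -4470842)
G = -1/1428377 (G = 1/(-4470842 + 3042465) = 1/(-1428377) = -1/1428377 ≈ -7.0010e-7)
-G = -1*(-1/1428377) = 1/1428377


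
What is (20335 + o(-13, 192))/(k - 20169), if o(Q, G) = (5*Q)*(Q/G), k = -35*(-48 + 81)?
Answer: -3905165/4094208 ≈ -0.95383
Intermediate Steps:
k = -1155 (k = -35*33 = -1155)
o(Q, G) = 5*Q²/G
(20335 + o(-13, 192))/(k - 20169) = (20335 + 5*(-13)²/192)/(-1155 - 20169) = (20335 + 5*(1/192)*169)/(-21324) = (20335 + 845/192)*(-1/21324) = (3905165/192)*(-1/21324) = -3905165/4094208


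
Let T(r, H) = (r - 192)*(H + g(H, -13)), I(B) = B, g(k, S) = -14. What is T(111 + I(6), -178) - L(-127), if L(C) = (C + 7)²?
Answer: 0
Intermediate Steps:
L(C) = (7 + C)²
T(r, H) = (-192 + r)*(-14 + H) (T(r, H) = (r - 192)*(H - 14) = (-192 + r)*(-14 + H))
T(111 + I(6), -178) - L(-127) = (2688 - 192*(-178) - 14*(111 + 6) - 178*(111 + 6)) - (7 - 127)² = (2688 + 34176 - 14*117 - 178*117) - 1*(-120)² = (2688 + 34176 - 1638 - 20826) - 1*14400 = 14400 - 14400 = 0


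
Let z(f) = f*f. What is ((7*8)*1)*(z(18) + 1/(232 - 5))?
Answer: 4118744/227 ≈ 18144.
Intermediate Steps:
z(f) = f²
((7*8)*1)*(z(18) + 1/(232 - 5)) = ((7*8)*1)*(18² + 1/(232 - 5)) = (56*1)*(324 + 1/227) = 56*(324 + 1/227) = 56*(73549/227) = 4118744/227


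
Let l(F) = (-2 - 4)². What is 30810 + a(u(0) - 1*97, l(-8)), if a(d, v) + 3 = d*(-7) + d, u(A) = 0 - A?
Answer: 31389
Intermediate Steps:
u(A) = -A
l(F) = 36 (l(F) = (-6)² = 36)
a(d, v) = -3 - 6*d (a(d, v) = -3 + (d*(-7) + d) = -3 + (-7*d + d) = -3 - 6*d)
30810 + a(u(0) - 1*97, l(-8)) = 30810 + (-3 - 6*(-1*0 - 1*97)) = 30810 + (-3 - 6*(0 - 97)) = 30810 + (-3 - 6*(-97)) = 30810 + (-3 + 582) = 30810 + 579 = 31389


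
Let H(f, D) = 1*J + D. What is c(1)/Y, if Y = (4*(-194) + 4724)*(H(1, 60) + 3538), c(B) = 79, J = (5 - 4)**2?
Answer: 79/14208852 ≈ 5.5599e-6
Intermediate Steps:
J = 1 (J = 1**2 = 1)
H(f, D) = 1 + D (H(f, D) = 1*1 + D = 1 + D)
Y = 14208852 (Y = (4*(-194) + 4724)*((1 + 60) + 3538) = (-776 + 4724)*(61 + 3538) = 3948*3599 = 14208852)
c(1)/Y = 79/14208852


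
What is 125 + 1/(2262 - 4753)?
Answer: 311374/2491 ≈ 125.00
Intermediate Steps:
125 + 1/(2262 - 4753) = 125 + 1/(-2491) = 125 - 1/2491 = 311374/2491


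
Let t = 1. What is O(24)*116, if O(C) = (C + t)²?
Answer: 72500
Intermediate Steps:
O(C) = (1 + C)² (O(C) = (C + 1)² = (1 + C)²)
O(24)*116 = (1 + 24)²*116 = 25²*116 = 625*116 = 72500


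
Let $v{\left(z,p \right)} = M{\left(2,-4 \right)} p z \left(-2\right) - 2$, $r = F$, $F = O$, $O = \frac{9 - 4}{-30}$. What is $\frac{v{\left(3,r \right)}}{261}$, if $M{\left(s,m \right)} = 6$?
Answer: $\frac{4}{261} \approx 0.015326$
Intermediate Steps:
$O = - \frac{1}{6}$ ($O = \left(9 - 4\right) \left(- \frac{1}{30}\right) = 5 \left(- \frac{1}{30}\right) = - \frac{1}{6} \approx -0.16667$)
$F = - \frac{1}{6} \approx -0.16667$
$r = - \frac{1}{6} \approx -0.16667$
$v{\left(z,p \right)} = -2 - 12 p z$ ($v{\left(z,p \right)} = 6 p z \left(-2\right) - 2 = 6 \left(- 2 p z\right) - 2 = - 12 p z - 2 = -2 - 12 p z$)
$\frac{v{\left(3,r \right)}}{261} = \frac{-2 - \left(-2\right) 3}{261} = \left(-2 + 6\right) \frac{1}{261} = 4 \cdot \frac{1}{261} = \frac{4}{261}$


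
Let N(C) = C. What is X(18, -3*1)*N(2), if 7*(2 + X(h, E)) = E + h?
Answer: 2/7 ≈ 0.28571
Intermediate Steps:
X(h, E) = -2 + E/7 + h/7 (X(h, E) = -2 + (E + h)/7 = -2 + (E/7 + h/7) = -2 + E/7 + h/7)
X(18, -3*1)*N(2) = (-2 + (-3*1)/7 + (⅐)*18)*2 = (-2 + (⅐)*(-3) + 18/7)*2 = (-2 - 3/7 + 18/7)*2 = (⅐)*2 = 2/7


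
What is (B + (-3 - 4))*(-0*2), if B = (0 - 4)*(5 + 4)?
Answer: 0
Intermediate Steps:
B = -36 (B = -4*9 = -36)
(B + (-3 - 4))*(-0*2) = (-36 + (-3 - 4))*(-0*2) = (-36 - 7)*(-5*0) = -43*0 = 0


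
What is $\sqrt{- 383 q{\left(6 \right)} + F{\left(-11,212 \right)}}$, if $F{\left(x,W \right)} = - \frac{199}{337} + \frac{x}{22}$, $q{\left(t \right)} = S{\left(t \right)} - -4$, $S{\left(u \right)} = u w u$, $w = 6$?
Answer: $\frac{5 i \sqrt{1531111646}}{674} \approx 290.28 i$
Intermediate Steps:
$S{\left(u \right)} = 6 u^{2}$ ($S{\left(u \right)} = u 6 u = 6 u u = 6 u^{2}$)
$q{\left(t \right)} = 4 + 6 t^{2}$ ($q{\left(t \right)} = 6 t^{2} - -4 = 6 t^{2} + 4 = 4 + 6 t^{2}$)
$F{\left(x,W \right)} = - \frac{199}{337} + \frac{x}{22}$ ($F{\left(x,W \right)} = \left(-199\right) \frac{1}{337} + x \frac{1}{22} = - \frac{199}{337} + \frac{x}{22}$)
$\sqrt{- 383 q{\left(6 \right)} + F{\left(-11,212 \right)}} = \sqrt{- 383 \left(4 + 6 \cdot 6^{2}\right) + \left(- \frac{199}{337} + \frac{1}{22} \left(-11\right)\right)} = \sqrt{- 383 \left(4 + 6 \cdot 36\right) - \frac{735}{674}} = \sqrt{- 383 \left(4 + 216\right) - \frac{735}{674}} = \sqrt{\left(-383\right) 220 - \frac{735}{674}} = \sqrt{-84260 - \frac{735}{674}} = \sqrt{- \frac{56791975}{674}} = \frac{5 i \sqrt{1531111646}}{674}$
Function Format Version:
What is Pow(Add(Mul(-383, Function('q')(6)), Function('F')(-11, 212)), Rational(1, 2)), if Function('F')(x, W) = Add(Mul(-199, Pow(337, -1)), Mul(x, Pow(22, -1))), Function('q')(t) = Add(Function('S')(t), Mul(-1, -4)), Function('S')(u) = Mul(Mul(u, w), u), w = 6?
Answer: Mul(Rational(5, 674), I, Pow(1531111646, Rational(1, 2))) ≈ Mul(290.28, I)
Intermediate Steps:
Function('S')(u) = Mul(6, Pow(u, 2)) (Function('S')(u) = Mul(Mul(u, 6), u) = Mul(Mul(6, u), u) = Mul(6, Pow(u, 2)))
Function('q')(t) = Add(4, Mul(6, Pow(t, 2))) (Function('q')(t) = Add(Mul(6, Pow(t, 2)), Mul(-1, -4)) = Add(Mul(6, Pow(t, 2)), 4) = Add(4, Mul(6, Pow(t, 2))))
Function('F')(x, W) = Add(Rational(-199, 337), Mul(Rational(1, 22), x)) (Function('F')(x, W) = Add(Mul(-199, Rational(1, 337)), Mul(x, Rational(1, 22))) = Add(Rational(-199, 337), Mul(Rational(1, 22), x)))
Pow(Add(Mul(-383, Function('q')(6)), Function('F')(-11, 212)), Rational(1, 2)) = Pow(Add(Mul(-383, Add(4, Mul(6, Pow(6, 2)))), Add(Rational(-199, 337), Mul(Rational(1, 22), -11))), Rational(1, 2)) = Pow(Add(Mul(-383, Add(4, Mul(6, 36))), Add(Rational(-199, 337), Rational(-1, 2))), Rational(1, 2)) = Pow(Add(Mul(-383, Add(4, 216)), Rational(-735, 674)), Rational(1, 2)) = Pow(Add(Mul(-383, 220), Rational(-735, 674)), Rational(1, 2)) = Pow(Add(-84260, Rational(-735, 674)), Rational(1, 2)) = Pow(Rational(-56791975, 674), Rational(1, 2)) = Mul(Rational(5, 674), I, Pow(1531111646, Rational(1, 2)))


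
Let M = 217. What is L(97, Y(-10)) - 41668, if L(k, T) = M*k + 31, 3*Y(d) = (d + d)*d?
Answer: -20588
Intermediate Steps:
Y(d) = 2*d²/3 (Y(d) = ((d + d)*d)/3 = ((2*d)*d)/3 = (2*d²)/3 = 2*d²/3)
L(k, T) = 31 + 217*k (L(k, T) = 217*k + 31 = 31 + 217*k)
L(97, Y(-10)) - 41668 = (31 + 217*97) - 41668 = (31 + 21049) - 41668 = 21080 - 41668 = -20588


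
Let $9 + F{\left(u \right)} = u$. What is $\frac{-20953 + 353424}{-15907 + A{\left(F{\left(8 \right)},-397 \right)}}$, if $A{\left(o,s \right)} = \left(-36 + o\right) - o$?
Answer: $- \frac{332471}{15943} \approx -20.854$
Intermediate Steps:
$F{\left(u \right)} = -9 + u$
$A{\left(o,s \right)} = -36$
$\frac{-20953 + 353424}{-15907 + A{\left(F{\left(8 \right)},-397 \right)}} = \frac{-20953 + 353424}{-15907 - 36} = \frac{332471}{-15943} = 332471 \left(- \frac{1}{15943}\right) = - \frac{332471}{15943}$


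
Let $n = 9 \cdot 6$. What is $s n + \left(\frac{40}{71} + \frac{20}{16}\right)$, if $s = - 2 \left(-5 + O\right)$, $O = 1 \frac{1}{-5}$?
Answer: $\frac{800047}{1420} \approx 563.41$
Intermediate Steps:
$O = - \frac{1}{5}$ ($O = 1 \left(- \frac{1}{5}\right) = - \frac{1}{5} \approx -0.2$)
$n = 54$
$s = \frac{52}{5}$ ($s = - 2 \left(-5 - \frac{1}{5}\right) = \left(-2\right) \left(- \frac{26}{5}\right) = \frac{52}{5} \approx 10.4$)
$s n + \left(\frac{40}{71} + \frac{20}{16}\right) = \frac{52}{5} \cdot 54 + \left(\frac{40}{71} + \frac{20}{16}\right) = \frac{2808}{5} + \left(40 \cdot \frac{1}{71} + 20 \cdot \frac{1}{16}\right) = \frac{2808}{5} + \left(\frac{40}{71} + \frac{5}{4}\right) = \frac{2808}{5} + \frac{515}{284} = \frac{800047}{1420}$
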